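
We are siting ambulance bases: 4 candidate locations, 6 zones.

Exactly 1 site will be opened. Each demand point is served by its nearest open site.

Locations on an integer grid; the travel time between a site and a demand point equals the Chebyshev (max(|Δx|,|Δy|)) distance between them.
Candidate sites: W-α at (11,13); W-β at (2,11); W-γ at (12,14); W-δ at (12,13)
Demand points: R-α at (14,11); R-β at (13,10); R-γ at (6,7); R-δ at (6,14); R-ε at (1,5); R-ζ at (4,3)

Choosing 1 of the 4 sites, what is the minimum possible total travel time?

37

Open {W-α}.
  R-α→W-α 3, R-β→W-α 3, R-γ→W-α 6, R-δ→W-α 5, R-ε→W-α 10, R-ζ→W-α 10  ⇒ total 37.
Compare {W-δ}: total 38.
Compare {W-γ}: total 42.
No size-1 selection does better; minimum is 37.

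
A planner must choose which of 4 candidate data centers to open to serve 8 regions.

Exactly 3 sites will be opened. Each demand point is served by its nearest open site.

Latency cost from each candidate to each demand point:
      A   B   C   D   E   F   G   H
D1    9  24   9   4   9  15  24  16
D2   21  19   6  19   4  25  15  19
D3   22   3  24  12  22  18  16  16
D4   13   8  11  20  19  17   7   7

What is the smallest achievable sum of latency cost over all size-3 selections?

Open {D1, D2, D4}.
  A→D1 9, B→D4 8, C→D2 6, D→D1 4, E→D2 4, F→D1 15, G→D4 7, H→D4 7  ⇒ total 60.
Compare {D1, D3, D4}: total 63.
Compare {D2, D3, D4}: total 69.
No size-3 selection does better; minimum is 60.

60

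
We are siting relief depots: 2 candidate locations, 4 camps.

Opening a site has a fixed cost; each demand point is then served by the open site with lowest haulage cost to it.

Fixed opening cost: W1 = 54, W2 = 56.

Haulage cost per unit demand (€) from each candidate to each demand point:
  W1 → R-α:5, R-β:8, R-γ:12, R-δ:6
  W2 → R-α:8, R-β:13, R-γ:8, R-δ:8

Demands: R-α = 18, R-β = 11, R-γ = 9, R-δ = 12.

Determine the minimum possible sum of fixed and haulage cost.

Open {W1}: assign each demand point to its cheapest open site.
  R-α→W1 18×5=90, R-β→W1 11×8=88, R-γ→W1 9×12=108, R-δ→W1 12×6=72
  haulage cost 358, fixed 54 → total 412.
Compare {W1, W2}: haulage cost 322 + fixed 110 = 432.
Compare {W2}: haulage cost 455 + fixed 56 = 511.

412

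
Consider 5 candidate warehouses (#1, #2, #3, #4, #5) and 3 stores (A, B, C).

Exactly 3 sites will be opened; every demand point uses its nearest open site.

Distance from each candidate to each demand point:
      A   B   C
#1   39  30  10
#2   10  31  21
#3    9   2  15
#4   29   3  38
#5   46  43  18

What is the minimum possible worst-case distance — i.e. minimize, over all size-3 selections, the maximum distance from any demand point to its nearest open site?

Open {#1, #2, #3}.
  Farthest demand point is C at distance 10 (to #1); all others are ≤ 10.
With {#1, #2, #4} the worst case is 10.
With {#1, #3, #4} the worst case is 10.
No size-3 selection achieves below 10.

10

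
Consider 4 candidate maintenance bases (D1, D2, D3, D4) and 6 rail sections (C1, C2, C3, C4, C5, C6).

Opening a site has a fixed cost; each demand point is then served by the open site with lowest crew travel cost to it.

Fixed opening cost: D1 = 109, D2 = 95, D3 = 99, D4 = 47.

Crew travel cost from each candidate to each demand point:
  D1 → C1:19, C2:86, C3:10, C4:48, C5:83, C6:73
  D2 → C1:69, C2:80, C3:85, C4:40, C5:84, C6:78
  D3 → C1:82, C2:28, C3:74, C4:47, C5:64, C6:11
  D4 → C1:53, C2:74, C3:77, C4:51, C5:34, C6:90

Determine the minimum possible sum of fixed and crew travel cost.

387

Open {D1, D3}: assign each demand point to its cheapest open site.
  C1→D1 19, C2→D3 28, C3→D1 10, C4→D3 47, C5→D3 64, C6→D3 11
  crew travel cost 179, fixed 208 → total 387.
Compare {D3, D4}: crew travel cost 247 + fixed 146 = 393.
Compare {D1, D3, D4}: crew travel cost 149 + fixed 255 = 404.
Compare {D3}: crew travel cost 306 + fixed 99 = 405.
All other subsets cost ≥ 393. Minimum total cost: 387.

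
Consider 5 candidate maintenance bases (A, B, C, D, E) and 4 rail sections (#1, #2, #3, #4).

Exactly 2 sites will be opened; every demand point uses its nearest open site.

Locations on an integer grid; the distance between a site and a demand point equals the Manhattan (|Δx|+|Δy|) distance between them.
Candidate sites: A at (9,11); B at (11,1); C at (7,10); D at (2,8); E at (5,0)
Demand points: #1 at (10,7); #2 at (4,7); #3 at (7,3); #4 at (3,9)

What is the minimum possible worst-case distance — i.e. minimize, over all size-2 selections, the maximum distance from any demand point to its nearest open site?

6

Open {B, C}.
  Farthest demand point is #1 at distance 6 (to C); all others are ≤ 6.
With {C, E} the worst case is 6.
With {A, C} the worst case is 7.
No size-2 selection achieves below 6.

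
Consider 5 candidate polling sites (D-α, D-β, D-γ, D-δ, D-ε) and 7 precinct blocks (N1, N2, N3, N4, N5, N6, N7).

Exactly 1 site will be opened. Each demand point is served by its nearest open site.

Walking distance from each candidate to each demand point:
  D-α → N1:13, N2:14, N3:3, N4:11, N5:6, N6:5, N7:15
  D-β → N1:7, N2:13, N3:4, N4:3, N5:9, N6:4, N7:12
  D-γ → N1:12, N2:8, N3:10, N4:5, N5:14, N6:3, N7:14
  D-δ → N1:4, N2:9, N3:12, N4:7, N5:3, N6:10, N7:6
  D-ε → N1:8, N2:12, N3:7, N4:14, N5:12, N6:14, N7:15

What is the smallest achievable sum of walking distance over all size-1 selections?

Open {D-δ}.
  N1→D-δ 4, N2→D-δ 9, N3→D-δ 12, N4→D-δ 7, N5→D-δ 3, N6→D-δ 10, N7→D-δ 6  ⇒ total 51.
Compare {D-β}: total 52.
Compare {D-γ}: total 66.
No size-1 selection does better; minimum is 51.

51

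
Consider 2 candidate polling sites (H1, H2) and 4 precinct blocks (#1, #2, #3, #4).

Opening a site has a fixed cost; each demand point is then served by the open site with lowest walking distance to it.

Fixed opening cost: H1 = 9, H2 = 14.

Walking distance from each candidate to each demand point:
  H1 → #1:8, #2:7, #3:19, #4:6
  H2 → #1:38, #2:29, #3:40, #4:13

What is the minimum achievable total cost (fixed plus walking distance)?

Open {H1}: assign each demand point to its cheapest open site.
  #1→H1 8, #2→H1 7, #3→H1 19, #4→H1 6
  walking distance 40, fixed 9 → total 49.
Compare {H1, H2}: walking distance 40 + fixed 23 = 63.
Compare {H2}: walking distance 120 + fixed 14 = 134.

49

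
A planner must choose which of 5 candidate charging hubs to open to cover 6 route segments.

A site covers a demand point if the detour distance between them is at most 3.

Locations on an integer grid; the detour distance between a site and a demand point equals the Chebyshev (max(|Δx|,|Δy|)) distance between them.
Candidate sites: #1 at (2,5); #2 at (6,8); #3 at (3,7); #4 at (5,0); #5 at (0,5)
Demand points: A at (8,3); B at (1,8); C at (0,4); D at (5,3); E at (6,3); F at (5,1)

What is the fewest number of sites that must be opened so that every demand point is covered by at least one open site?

2

Coverage sets (demand points within 3 of each site):
  #1: {B, C, D}
  #2: {}
  #3: {B, C}
  #4: {A, D, E, F}
  #5: {B, C}
No single site covers all 6 demand points.
But {#1, #4} covers everything, so the minimum is 2.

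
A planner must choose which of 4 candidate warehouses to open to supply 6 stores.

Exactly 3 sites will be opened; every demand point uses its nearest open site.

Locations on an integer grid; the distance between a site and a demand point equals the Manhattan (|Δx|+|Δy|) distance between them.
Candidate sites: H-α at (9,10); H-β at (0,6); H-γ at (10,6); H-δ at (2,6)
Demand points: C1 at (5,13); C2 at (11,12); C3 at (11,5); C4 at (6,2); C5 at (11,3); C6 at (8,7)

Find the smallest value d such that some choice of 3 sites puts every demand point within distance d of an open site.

Open {H-α, H-β, H-γ}.
  Farthest demand point is C4 at distance 8 (to H-γ); all others are ≤ 8.
With {H-α, H-γ, H-δ} the worst case is 8.
With {H-α, H-β, H-δ} the worst case is 9.
No size-3 selection achieves below 8.

8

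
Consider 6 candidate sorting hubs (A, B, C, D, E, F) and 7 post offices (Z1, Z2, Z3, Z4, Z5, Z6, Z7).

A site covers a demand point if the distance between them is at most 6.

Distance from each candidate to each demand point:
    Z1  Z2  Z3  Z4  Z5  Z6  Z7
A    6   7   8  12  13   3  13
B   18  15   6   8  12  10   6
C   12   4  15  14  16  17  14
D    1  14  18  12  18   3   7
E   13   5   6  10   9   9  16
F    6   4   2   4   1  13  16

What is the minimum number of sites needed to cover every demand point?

Coverage sets (demand points within 6 of each site):
  A: {Z1, Z6}
  B: {Z3, Z7}
  C: {Z2}
  D: {Z1, Z6}
  E: {Z2, Z3}
  F: {Z1, Z2, Z3, Z4, Z5}
No 2 sites suffice: every size-2 union leaves at least one demand point uncovered.
But {A, B, F} covers everything, so the minimum is 3.

3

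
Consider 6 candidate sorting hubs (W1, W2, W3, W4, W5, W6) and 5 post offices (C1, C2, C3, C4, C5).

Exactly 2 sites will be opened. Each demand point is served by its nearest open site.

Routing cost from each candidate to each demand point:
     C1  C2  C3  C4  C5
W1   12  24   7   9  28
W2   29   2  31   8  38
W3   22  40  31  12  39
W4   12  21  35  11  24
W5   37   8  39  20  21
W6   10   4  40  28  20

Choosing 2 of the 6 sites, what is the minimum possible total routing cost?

50

Open {W1, W6}.
  C1→W6 10, C2→W6 4, C3→W1 7, C4→W1 9, C5→W6 20  ⇒ total 50.
Compare {W1, W2}: total 57.
Compare {W1, W5}: total 57.
No size-2 selection does better; minimum is 50.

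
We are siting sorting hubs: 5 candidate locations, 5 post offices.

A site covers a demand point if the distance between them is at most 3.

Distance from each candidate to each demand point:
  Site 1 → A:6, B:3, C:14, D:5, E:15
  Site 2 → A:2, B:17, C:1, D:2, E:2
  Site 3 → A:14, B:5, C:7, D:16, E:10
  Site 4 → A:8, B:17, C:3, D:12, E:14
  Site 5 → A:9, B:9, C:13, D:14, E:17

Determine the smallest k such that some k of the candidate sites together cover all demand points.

Coverage sets (demand points within 3 of each site):
  Site 1: {B}
  Site 2: {A, C, D, E}
  Site 3: {}
  Site 4: {C}
  Site 5: {}
No single site covers all 5 demand points.
But {Site 1, Site 2} covers everything, so the minimum is 2.

2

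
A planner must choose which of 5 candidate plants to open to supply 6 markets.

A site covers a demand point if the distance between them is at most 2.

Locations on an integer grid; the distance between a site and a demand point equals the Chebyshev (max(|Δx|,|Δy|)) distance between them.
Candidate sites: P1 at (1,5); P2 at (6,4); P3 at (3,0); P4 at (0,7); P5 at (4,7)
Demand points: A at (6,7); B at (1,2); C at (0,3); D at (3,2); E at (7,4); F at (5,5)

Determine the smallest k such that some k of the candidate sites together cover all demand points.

Coverage sets (demand points within 2 of each site):
  P1: {C}
  P2: {E, F}
  P3: {B, D}
  P4: {}
  P5: {A, F}
No 3 sites suffice: every size-3 union leaves at least one demand point uncovered.
But {P1, P2, P3, P5} covers everything, so the minimum is 4.

4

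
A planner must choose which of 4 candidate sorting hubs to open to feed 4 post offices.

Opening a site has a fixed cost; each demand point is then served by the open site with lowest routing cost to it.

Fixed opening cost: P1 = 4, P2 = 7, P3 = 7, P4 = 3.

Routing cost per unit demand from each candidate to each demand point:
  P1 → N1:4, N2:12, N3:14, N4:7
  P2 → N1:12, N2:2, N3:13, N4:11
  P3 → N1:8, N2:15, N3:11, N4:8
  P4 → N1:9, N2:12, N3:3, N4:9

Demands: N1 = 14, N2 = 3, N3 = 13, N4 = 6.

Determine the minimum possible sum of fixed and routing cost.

157

Open {P1, P2, P4}: assign each demand point to its cheapest open site.
  N1→P1 14×4=56, N2→P2 3×2=6, N3→P4 13×3=39, N4→P1 6×7=42
  routing cost 143, fixed 14 → total 157.
Compare {P1, P2, P3, P4}: routing cost 143 + fixed 21 = 164.
Compare {P1, P4}: routing cost 173 + fixed 7 = 180.
Compare {P1, P3, P4}: routing cost 173 + fixed 14 = 187.
All other subsets cost ≥ 164. Minimum total cost: 157.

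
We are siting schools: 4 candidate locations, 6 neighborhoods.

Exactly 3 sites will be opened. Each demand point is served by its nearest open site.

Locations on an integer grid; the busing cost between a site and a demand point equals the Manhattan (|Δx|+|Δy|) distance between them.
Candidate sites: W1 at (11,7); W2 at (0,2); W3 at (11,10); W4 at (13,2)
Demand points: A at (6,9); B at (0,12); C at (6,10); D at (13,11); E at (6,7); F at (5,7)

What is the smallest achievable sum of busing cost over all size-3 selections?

35

Open {W1, W2, W3}.
  A→W3 6, B→W2 10, C→W3 5, D→W3 3, E→W1 5, F→W1 6  ⇒ total 35.
Compare {W1, W3, W4}: total 38.
Compare {W2, W3, W4}: total 41.
No size-3 selection does better; minimum is 35.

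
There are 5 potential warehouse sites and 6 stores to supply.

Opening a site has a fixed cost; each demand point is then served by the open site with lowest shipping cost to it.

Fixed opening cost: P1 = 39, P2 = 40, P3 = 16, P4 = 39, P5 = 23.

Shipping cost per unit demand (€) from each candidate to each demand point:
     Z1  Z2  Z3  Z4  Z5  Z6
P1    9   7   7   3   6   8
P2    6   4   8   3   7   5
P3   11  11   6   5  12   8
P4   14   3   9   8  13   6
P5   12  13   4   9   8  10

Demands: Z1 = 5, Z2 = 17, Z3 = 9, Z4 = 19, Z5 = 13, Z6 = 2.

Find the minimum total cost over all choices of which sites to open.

355

Open {P2, P5}: assign each demand point to its cheapest open site.
  Z1→P2 5×6=30, Z2→P2 17×4=68, Z3→P5 9×4=36, Z4→P2 19×3=57, Z5→P2 13×7=91, Z6→P2 2×5=10
  shipping cost 292, fixed 63 → total 355.
Compare {P2, P3}: shipping cost 310 + fixed 56 = 366.
Compare {P2}: shipping cost 328 + fixed 40 = 368.
Compare {P2, P3, P5}: shipping cost 292 + fixed 79 = 371.
All other subsets cost ≥ 366. Minimum total cost: 355.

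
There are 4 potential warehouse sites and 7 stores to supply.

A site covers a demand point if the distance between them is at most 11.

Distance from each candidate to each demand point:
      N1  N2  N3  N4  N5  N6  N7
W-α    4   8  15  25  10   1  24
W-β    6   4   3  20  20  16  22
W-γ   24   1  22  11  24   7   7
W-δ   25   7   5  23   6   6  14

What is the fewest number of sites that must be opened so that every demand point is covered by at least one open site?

Coverage sets (demand points within 11 of each site):
  W-α: {N1, N2, N5, N6}
  W-β: {N1, N2, N3}
  W-γ: {N2, N4, N6, N7}
  W-δ: {N2, N3, N5, N6}
No 2 sites suffice: every size-2 union leaves at least one demand point uncovered.
But {W-α, W-β, W-γ} covers everything, so the minimum is 3.

3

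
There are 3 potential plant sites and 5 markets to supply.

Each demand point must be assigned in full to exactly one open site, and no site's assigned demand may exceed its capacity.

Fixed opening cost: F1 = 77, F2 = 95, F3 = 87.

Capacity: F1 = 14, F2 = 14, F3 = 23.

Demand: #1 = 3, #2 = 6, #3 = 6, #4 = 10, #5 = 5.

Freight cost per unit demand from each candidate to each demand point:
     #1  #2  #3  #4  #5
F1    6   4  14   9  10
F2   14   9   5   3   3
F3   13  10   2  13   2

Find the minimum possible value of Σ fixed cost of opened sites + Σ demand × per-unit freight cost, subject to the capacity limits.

333

Open {F2, F3}; cheapest assignment that respects the capacities:
  F2 (cap 14, load 10): #4 — cost 10×3 = 30
  F3 (cap 23, load 20): #1, #2, #3, #5 — cost 3×13 + 6×10 + 6×2 + 5×2 = 121
  Shipping 151, fixed 182 → total 333.
  Any other capacity-feasible assignment to {F2, F3} ships for at least 151.
Compare {F1, F2, F3}: its best feasible assignment gives total 353.
Compare {F1, F3}: its best feasible assignment gives total 354.
Every other set of open sites that can feasibly serve all demand totals ≥ 353 even under its best assignment. Minimum: 333.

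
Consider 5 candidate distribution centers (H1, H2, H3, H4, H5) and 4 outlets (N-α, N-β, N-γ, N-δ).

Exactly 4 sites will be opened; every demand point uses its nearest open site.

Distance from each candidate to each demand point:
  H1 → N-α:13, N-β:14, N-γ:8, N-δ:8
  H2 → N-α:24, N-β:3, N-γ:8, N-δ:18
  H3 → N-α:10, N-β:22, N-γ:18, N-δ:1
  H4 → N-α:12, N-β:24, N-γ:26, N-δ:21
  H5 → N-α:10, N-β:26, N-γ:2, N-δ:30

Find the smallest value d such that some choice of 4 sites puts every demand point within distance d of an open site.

10

Open {H1, H2, H3, H4}.
  Farthest demand point is N-α at distance 10 (to H3); all others are ≤ 10.
With {H1, H2, H3, H5} the worst case is 10.
With {H1, H2, H4, H5} the worst case is 10.
No size-4 selection achieves below 10.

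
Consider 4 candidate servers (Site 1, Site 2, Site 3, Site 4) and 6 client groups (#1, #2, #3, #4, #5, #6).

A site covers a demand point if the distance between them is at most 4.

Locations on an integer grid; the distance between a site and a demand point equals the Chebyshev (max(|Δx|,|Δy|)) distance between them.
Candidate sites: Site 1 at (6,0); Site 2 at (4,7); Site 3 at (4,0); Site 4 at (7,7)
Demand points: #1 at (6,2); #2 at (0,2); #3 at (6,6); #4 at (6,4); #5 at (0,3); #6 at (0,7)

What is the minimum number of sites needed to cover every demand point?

Coverage sets (demand points within 4 of each site):
  Site 1: {#1, #4}
  Site 2: {#3, #4, #5, #6}
  Site 3: {#1, #2, #4, #5}
  Site 4: {#3, #4}
No single site covers all 6 demand points.
But {Site 2, Site 3} covers everything, so the minimum is 2.

2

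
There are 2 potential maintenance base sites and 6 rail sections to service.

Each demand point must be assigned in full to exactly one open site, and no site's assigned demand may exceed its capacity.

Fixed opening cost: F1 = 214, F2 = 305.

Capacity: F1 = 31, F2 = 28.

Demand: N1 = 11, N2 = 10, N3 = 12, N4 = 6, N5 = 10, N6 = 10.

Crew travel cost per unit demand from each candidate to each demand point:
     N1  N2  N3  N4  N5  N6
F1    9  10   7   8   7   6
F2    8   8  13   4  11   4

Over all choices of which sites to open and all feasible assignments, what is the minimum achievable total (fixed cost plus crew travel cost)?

Open {F1, F2}; cheapest assignment that respects the capacities:
  F1 (cap 31, load 31): N1, N5, N6 — cost 11×9 + 10×7 + 10×6 = 229
  F2 (cap 28, load 28): N2, N3, N4 — cost 10×8 + 12×13 + 6×4 = 260
  Shipping 489, fixed 519 → total 1008.
  Any other capacity-feasible assignment to {F1, F2} ships for at least 489.
Total demand is 59 and no other set of sites has combined capacity ≥ 59, so {F1, F2} is the only feasible choice of open sites. Minimum: 1008.

1008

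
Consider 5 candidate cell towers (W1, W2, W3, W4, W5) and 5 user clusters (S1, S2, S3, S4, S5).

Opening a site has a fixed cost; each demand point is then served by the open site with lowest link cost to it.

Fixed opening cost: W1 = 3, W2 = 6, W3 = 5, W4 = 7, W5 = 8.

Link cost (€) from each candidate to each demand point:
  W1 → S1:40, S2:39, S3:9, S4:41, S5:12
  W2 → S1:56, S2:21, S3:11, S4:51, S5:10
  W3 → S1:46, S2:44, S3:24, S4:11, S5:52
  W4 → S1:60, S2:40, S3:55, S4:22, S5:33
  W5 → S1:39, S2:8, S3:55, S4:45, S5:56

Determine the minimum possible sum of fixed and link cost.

Open {W1, W3, W5}: assign each demand point to its cheapest open site.
  S1→W5 39, S2→W5 8, S3→W1 9, S4→W3 11, S5→W1 12
  link cost 79, fixed 16 → total 95.
Compare {W2, W3, W5}: link cost 79 + fixed 19 = 98.
Compare {W1, W2, W3, W5}: link cost 77 + fixed 22 = 99.
Compare {W1, W3, W4, W5}: link cost 79 + fixed 23 = 102.
All other subsets cost ≥ 98. Minimum total cost: 95.

95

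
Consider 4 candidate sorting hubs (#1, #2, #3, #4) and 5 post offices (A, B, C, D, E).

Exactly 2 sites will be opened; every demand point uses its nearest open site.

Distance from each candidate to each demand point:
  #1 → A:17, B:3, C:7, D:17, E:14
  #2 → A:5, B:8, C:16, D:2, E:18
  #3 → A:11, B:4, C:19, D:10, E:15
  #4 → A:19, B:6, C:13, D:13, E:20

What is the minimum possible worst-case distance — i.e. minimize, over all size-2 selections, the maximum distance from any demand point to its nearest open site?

Open {#1, #2}.
  Farthest demand point is E at distance 14 (to #1); all others are ≤ 14.
With {#1, #3} the worst case is 14.
With {#3, #4} the worst case is 15.
No size-2 selection achieves below 14.

14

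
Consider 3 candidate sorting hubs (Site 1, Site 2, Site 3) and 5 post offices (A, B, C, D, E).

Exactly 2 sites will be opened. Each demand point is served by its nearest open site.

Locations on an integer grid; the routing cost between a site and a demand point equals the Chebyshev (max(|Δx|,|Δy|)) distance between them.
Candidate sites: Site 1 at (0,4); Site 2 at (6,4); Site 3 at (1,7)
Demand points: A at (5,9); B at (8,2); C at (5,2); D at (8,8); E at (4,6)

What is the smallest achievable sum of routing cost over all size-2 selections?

Open {Site 2, Site 3}.
  A→Site 3 4, B→Site 2 2, C→Site 2 2, D→Site 2 4, E→Site 2 2  ⇒ total 14.
Compare {Site 1, Site 2}: total 15.
Compare {Site 1, Site 3}: total 26.

14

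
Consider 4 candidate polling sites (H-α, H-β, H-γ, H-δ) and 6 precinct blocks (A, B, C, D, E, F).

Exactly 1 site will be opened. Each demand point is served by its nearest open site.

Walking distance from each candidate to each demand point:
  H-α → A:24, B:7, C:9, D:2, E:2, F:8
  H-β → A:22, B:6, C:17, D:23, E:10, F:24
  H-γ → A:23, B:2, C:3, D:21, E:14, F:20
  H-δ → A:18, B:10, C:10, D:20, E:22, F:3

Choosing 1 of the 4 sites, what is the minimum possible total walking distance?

52

Open {H-α}.
  A→H-α 24, B→H-α 7, C→H-α 9, D→H-α 2, E→H-α 2, F→H-α 8  ⇒ total 52.
Compare {H-γ}: total 83.
Compare {H-δ}: total 83.
No size-1 selection does better; minimum is 52.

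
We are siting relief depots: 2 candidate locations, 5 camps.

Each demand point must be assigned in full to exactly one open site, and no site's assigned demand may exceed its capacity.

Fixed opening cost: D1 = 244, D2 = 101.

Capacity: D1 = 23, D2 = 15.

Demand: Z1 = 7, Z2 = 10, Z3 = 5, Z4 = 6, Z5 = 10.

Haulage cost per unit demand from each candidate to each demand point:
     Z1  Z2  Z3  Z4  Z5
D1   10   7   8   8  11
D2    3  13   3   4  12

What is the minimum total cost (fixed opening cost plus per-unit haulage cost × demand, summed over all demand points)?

Open {D1, D2}; cheapest assignment that respects the capacities:
  D1 (cap 23, load 23): Z1, Z2, Z4 — cost 7×10 + 10×7 + 6×8 = 188
  D2 (cap 15, load 15): Z3, Z5 — cost 5×3 + 10×12 = 135
  Shipping 323, fixed 345 → total 668.
  Any other capacity-feasible assignment to {D1, D2} ships for at least 323.
Total demand is 38 and no other set of sites has combined capacity ≥ 38, so {D1, D2} is the only feasible choice of open sites. Minimum: 668.

668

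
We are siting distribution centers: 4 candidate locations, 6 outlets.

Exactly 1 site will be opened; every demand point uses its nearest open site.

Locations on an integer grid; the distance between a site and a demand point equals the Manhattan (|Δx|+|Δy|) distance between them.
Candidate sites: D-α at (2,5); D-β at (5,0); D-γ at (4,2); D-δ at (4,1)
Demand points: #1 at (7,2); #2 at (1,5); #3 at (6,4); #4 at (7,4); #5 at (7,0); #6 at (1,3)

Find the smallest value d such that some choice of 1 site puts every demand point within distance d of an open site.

Open {D-γ}.
  Farthest demand point is #2 at distance 6 (to D-γ); all others are ≤ 6.
With {D-δ} the worst case is 7.
With {D-β} the worst case is 9.
No size-1 selection achieves below 6.

6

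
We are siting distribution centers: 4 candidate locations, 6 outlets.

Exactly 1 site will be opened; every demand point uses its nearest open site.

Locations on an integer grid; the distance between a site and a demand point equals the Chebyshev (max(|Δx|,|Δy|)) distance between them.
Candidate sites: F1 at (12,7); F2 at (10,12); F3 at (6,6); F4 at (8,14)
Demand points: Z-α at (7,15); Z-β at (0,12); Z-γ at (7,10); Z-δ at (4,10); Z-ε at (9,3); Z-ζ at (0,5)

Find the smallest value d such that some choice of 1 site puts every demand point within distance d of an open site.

9

Open {F3}.
  Farthest demand point is Z-α at distance 9 (to F3); all others are ≤ 9.
With {F2} the worst case is 10.
With {F4} the worst case is 11.
No size-1 selection achieves below 9.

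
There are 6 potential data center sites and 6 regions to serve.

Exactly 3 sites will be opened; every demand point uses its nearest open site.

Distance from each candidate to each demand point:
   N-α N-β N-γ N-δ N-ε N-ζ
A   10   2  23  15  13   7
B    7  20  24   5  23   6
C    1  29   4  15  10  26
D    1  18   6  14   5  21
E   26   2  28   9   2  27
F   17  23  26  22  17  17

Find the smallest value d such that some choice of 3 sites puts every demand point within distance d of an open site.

6

Open {A, B, D}.
  Farthest demand point is N-γ at distance 6 (to D); all others are ≤ 6.
With {B, C, E} the worst case is 6.
With {B, D, E} the worst case is 6.
No size-3 selection achieves below 6.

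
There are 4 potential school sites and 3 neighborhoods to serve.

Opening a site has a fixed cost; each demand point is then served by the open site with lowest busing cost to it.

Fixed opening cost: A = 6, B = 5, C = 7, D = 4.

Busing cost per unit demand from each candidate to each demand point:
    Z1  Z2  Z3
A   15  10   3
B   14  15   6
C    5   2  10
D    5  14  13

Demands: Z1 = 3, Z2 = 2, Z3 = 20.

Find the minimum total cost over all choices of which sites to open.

Open {A, C}: assign each demand point to its cheapest open site.
  Z1→C 3×5=15, Z2→C 2×2=4, Z3→A 20×3=60
  busing cost 79, fixed 13 → total 92.
Compare {A, C, D}: busing cost 79 + fixed 17 = 96.
Compare {A, B, C}: busing cost 79 + fixed 18 = 97.
Compare {A, B, C, D}: busing cost 79 + fixed 22 = 101.
All other subsets cost ≥ 96. Minimum total cost: 92.

92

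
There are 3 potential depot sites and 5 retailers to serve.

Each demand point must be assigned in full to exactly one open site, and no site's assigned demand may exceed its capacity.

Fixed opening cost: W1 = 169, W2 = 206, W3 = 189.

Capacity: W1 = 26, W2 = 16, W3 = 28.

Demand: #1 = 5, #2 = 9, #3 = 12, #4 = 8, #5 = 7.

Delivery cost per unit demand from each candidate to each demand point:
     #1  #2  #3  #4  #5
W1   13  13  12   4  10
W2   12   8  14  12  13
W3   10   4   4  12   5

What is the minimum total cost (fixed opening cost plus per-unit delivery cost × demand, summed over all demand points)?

574

Open {W1, W3}; cheapest assignment that respects the capacities:
  W1 (cap 26, load 13): #1, #4 — cost 5×13 + 8×4 = 97
  W3 (cap 28, load 28): #2, #3, #5 — cost 9×4 + 12×4 + 7×5 = 119
  Shipping 216, fixed 358 → total 574.
  Any other capacity-feasible assignment to {W1, W3} ships for at least 216.
Compare {W2, W3}: its best feasible assignment gives total 670.
Compare {W1, W2, W3}: its best feasible assignment gives total 775.
Every other set of open sites that can feasibly serve all demand totals ≥ 670 even under its best assignment. Minimum: 574.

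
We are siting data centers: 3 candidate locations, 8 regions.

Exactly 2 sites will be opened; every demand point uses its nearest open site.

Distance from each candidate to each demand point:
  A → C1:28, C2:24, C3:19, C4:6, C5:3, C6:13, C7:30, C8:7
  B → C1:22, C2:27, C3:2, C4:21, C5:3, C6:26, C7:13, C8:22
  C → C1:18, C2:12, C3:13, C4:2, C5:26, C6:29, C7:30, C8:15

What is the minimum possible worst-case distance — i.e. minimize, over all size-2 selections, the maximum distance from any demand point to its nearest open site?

Open {A, B}.
  Farthest demand point is C2 at distance 24 (to A); all others are ≤ 24.
With {B, C} the worst case is 26.
With {A, C} the worst case is 30.
No size-2 selection achieves below 24.

24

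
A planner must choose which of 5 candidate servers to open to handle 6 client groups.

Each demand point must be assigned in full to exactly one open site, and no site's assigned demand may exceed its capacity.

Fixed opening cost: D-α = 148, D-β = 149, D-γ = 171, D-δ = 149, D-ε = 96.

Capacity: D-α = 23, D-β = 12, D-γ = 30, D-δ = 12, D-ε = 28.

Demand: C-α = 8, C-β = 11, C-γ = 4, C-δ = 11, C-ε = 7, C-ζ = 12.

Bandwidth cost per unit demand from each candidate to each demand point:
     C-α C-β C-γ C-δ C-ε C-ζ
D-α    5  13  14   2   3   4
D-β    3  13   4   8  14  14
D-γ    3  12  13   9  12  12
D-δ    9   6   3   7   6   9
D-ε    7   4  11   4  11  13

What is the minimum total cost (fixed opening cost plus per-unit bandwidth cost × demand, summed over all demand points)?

590

Open {D-α, D-β, D-ε}; cheapest assignment that respects the capacities:
  D-α (cap 23, load 19): C-ε, C-ζ — cost 7×3 + 12×4 = 69
  D-β (cap 12, load 12): C-α, C-γ — cost 8×3 + 4×4 = 40
  D-ε (cap 28, load 22): C-β, C-δ — cost 11×4 + 11×4 = 88
  Shipping 197, fixed 393 → total 590.
  Any other capacity-feasible assignment to {D-α, D-β, D-ε} ships for at least 197.
Compare {D-α, D-δ, D-ε}: its best feasible assignment gives total 617.
Compare {D-α, D-γ, D-ε}: its best feasible assignment gives total 640.
Every other set of open sites that can feasibly serve all demand totals ≥ 617 even under its best assignment. Minimum: 590.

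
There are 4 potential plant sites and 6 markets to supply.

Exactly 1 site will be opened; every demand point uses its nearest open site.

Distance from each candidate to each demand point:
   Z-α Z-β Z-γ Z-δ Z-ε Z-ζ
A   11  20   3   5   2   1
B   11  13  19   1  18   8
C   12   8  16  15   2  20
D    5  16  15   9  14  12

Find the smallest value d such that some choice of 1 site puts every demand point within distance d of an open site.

Open {D}.
  Farthest demand point is Z-β at distance 16 (to D); all others are ≤ 16.
With {B} the worst case is 19.
With {A} the worst case is 20.
No size-1 selection achieves below 16.

16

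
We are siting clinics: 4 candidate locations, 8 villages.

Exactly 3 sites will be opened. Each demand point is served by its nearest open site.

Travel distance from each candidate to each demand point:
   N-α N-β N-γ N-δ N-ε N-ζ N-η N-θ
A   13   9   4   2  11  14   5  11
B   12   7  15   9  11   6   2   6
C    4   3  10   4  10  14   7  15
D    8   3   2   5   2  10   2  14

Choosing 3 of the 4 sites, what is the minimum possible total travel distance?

29

Open {B, C, D}.
  N-α→C 4, N-β→C 3, N-γ→D 2, N-δ→C 4, N-ε→D 2, N-ζ→B 6, N-η→B 2, N-θ→B 6  ⇒ total 29.
Compare {A, B, D}: total 31.
Compare {A, C, D}: total 36.
No size-3 selection does better; minimum is 29.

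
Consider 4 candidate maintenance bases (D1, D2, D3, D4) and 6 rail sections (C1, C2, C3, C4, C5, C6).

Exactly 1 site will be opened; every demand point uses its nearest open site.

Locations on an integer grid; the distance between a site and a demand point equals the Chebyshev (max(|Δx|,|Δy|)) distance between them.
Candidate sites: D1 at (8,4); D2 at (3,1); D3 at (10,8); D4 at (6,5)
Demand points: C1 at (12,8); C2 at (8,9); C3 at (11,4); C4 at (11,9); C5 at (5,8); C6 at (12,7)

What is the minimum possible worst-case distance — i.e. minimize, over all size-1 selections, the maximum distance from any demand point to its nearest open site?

5

Open {D1}.
  Farthest demand point is C2 at distance 5 (to D1); all others are ≤ 5.
With {D3} the worst case is 5.
With {D4} the worst case is 6.
No size-1 selection achieves below 5.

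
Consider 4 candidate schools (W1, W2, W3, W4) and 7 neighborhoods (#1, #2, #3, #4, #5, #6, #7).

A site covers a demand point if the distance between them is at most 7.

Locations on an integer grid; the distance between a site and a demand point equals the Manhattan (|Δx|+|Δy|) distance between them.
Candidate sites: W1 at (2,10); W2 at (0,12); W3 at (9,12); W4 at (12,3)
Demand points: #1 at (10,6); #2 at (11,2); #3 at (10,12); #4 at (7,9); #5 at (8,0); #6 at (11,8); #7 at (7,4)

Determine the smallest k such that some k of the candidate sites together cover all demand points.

Coverage sets (demand points within 7 of each site):
  W1: {#4}
  W2: {}
  W3: {#1, #3, #4, #6}
  W4: {#1, #2, #5, #6, #7}
No single site covers all 7 demand points.
But {W3, W4} covers everything, so the minimum is 2.

2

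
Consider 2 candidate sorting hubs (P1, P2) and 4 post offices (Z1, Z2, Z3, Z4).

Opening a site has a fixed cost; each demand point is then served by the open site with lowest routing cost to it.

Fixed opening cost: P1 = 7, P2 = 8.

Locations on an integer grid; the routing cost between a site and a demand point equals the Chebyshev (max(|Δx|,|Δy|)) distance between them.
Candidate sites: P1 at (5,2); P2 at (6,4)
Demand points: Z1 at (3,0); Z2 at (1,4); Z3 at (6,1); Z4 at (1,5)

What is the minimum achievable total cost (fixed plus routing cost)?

Open {P1}: assign each demand point to its cheapest open site.
  Z1→P1 2, Z2→P1 4, Z3→P1 1, Z4→P1 4
  routing cost 11, fixed 7 → total 18.
Compare {P2}: routing cost 17 + fixed 8 = 25.
Compare {P1, P2}: routing cost 11 + fixed 15 = 26.

18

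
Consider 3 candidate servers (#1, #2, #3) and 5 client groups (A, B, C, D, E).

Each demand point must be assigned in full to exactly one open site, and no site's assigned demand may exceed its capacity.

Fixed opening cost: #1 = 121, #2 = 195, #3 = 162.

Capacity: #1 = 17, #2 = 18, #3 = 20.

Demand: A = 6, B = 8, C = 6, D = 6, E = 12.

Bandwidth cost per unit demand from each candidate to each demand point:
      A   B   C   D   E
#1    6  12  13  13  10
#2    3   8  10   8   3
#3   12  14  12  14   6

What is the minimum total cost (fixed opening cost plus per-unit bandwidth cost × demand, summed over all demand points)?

667

Open {#2, #3}; cheapest assignment that respects the capacities:
  #2 (cap 18, load 18): A, C, D — cost 6×3 + 6×10 + 6×8 = 126
  #3 (cap 20, load 20): B, E — cost 8×14 + 12×6 = 184
  Shipping 310, fixed 357 → total 667.
  Any other capacity-feasible assignment to {#2, #3} ships for at least 310.
Compare {#1, #2, #3}: its best feasible assignment gives total 766.
Every other set of open sites that can feasibly serve all demand totals ≥ 766 even under its best assignment. Minimum: 667.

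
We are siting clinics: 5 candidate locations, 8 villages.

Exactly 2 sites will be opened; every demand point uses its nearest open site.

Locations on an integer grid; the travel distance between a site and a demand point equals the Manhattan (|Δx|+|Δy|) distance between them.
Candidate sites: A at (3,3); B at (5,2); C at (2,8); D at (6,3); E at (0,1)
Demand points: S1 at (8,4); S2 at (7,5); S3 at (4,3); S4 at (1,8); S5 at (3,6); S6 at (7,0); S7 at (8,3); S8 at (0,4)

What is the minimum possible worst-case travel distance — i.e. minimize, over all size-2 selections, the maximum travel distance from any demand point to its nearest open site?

Open {B, C}.
  Farthest demand point is S8 at travel distance 6 (to C); all others are ≤ 6.
With {C, D} the worst case is 6.
With {A, B} the worst case is 7.
No size-2 selection achieves below 6.

6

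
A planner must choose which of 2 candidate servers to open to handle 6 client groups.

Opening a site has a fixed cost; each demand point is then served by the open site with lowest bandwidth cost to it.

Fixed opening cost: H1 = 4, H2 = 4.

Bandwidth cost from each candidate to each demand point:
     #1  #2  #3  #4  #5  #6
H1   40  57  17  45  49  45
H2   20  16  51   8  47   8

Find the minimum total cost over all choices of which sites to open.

Open {H1, H2}: assign each demand point to its cheapest open site.
  #1→H2 20, #2→H2 16, #3→H1 17, #4→H2 8, #5→H2 47, #6→H2 8
  bandwidth cost 116, fixed 8 → total 124.
Compare {H2}: bandwidth cost 150 + fixed 4 = 154.
Compare {H1}: bandwidth cost 253 + fixed 4 = 257.

124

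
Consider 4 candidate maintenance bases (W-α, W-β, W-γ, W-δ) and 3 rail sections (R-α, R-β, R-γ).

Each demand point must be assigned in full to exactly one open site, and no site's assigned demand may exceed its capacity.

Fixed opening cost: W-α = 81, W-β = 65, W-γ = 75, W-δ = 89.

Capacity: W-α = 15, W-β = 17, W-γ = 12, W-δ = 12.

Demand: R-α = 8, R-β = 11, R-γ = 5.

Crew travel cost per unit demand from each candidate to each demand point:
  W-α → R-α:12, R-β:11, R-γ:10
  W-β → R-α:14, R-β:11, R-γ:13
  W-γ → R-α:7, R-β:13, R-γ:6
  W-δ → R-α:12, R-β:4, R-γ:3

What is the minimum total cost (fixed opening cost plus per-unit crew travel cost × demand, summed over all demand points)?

Open {W-α, W-δ}; cheapest assignment that respects the capacities:
  W-α (cap 15, load 13): R-α, R-γ — cost 8×12 + 5×10 = 146
  W-δ (cap 12, load 11): R-β — cost 11×4 = 44
  Shipping 190, fixed 170 → total 360.
  Any other capacity-feasible assignment to {W-α, W-δ} ships for at least 190.
Compare {W-β, W-δ}: its best feasible assignment gives total 375.
Compare {W-β, W-γ}: its best feasible assignment gives total 382.
Every other set of open sites that can feasibly serve all demand totals ≥ 375 even under its best assignment. Minimum: 360.

360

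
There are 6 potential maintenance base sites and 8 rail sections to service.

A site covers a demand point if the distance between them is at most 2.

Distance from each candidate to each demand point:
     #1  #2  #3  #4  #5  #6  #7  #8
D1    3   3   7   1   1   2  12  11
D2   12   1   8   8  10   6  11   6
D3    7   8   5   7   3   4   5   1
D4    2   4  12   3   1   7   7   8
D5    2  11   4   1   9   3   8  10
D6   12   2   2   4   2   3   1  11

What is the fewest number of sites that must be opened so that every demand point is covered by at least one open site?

4

Coverage sets (demand points within 2 of each site):
  D1: {#4, #5, #6}
  D2: {#2}
  D3: {#8}
  D4: {#1, #5}
  D5: {#1, #4}
  D6: {#2, #3, #5, #7}
No 3 sites suffice: every size-3 union leaves at least one demand point uncovered.
But {D1, D3, D4, D6} covers everything, so the minimum is 4.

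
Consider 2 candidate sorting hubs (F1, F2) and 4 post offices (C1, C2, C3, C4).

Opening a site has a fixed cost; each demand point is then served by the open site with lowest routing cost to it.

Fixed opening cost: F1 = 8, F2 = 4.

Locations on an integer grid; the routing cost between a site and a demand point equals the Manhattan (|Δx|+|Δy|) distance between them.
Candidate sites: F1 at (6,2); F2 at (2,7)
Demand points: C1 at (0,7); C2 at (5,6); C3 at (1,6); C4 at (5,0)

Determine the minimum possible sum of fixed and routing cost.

22

Open {F2}: assign each demand point to its cheapest open site.
  C1→F2 2, C2→F2 4, C3→F2 2, C4→F2 10
  routing cost 18, fixed 4 → total 22.
Compare {F1, F2}: routing cost 11 + fixed 12 = 23.
Compare {F1}: routing cost 28 + fixed 8 = 36.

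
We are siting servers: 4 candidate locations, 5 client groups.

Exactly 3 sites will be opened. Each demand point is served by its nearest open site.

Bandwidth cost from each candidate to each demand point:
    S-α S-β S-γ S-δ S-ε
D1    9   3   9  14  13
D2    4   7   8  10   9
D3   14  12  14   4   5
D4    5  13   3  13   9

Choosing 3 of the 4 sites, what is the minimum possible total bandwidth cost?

20

Open {D1, D3, D4}.
  S-α→D4 5, S-β→D1 3, S-γ→D4 3, S-δ→D3 4, S-ε→D3 5  ⇒ total 20.
Compare {D2, D3, D4}: total 23.
Compare {D1, D2, D3}: total 24.
No size-3 selection does better; minimum is 20.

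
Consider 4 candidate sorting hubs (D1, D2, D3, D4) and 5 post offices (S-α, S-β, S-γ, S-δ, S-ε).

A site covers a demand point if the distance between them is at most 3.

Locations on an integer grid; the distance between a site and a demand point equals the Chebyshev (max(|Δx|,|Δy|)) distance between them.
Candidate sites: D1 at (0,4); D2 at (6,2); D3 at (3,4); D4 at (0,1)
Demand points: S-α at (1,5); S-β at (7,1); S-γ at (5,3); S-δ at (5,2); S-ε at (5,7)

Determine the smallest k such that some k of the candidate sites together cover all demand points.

Coverage sets (demand points within 3 of each site):
  D1: {S-α}
  D2: {S-β, S-γ, S-δ}
  D3: {S-α, S-γ, S-δ, S-ε}
  D4: {}
No single site covers all 5 demand points.
But {D2, D3} covers everything, so the minimum is 2.

2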